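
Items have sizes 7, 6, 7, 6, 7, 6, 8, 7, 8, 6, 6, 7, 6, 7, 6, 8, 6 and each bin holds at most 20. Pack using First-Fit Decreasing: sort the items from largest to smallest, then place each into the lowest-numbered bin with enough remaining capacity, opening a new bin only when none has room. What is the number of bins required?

7

Sorted descending: 8, 8, 8, 7, 7, 7, 7, 7, 7, 6, 6, 6, 6, 6, 6, 6, 6.
bin 1: place 8, 12 left
bin 1: place 8, 4 left
bin 2: place 8, 12 left
bin 2: place 7, 5 left
bin 3: place 7, 13 left
bin 3: place 7, 6 left
bin 4: place 7, 13 left
bin 4: place 7, 6 left
bin 5: place 7, 13 left
bin 3: place 6, 0 left
bin 4: place 6, 0 left
bin 5: place 6, 7 left
bin 5: place 6, 1 left
bin 6: place 6, 14 left
bin 6: place 6, 8 left
bin 6: place 6, 2 left
bin 7: place 6, 14 left
Final bins: [8,8] [8,7] [7,7,6] [7,7,6] [7,6,6] [6,6,6] [6].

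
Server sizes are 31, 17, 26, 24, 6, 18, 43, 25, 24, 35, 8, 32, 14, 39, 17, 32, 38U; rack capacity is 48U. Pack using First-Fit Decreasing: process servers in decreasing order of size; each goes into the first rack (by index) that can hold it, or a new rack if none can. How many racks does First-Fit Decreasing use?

10

Sorted descending: 43, 39, 38, 35, 32, 32, 31, 26, 25, 24, 24, 18, 17, 17, 14, 8, 6.
43U → rack 1 (remaining 5U)
39U → rack 2 (remaining 9U)
38U → rack 3 (remaining 10U)
35U → rack 4 (remaining 13U)
32U → rack 5 (remaining 16U)
32U → rack 6 (remaining 16U)
31U → rack 7 (remaining 17U)
26U → rack 8 (remaining 22U)
25U → rack 9 (remaining 23U)
24U → rack 10 (remaining 24U)
24U → rack 10 (remaining 0U)
18U → rack 8 (remaining 4U)
17U → rack 7 (remaining 0U)
17U → rack 9 (remaining 6U)
14U → rack 5 (remaining 2U)
8U → rack 2 (remaining 1U)
6U → rack 3 (remaining 4U)
Final racks: [43] [39,8] [38,6] [35] [32,14] [32] [31,17] [26,18] [25,17] [24,24].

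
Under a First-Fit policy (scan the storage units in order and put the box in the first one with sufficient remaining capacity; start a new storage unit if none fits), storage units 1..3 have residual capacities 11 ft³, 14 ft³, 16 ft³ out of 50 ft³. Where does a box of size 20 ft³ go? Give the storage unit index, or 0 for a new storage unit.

No storage unit has ≥ 20 ft³ free, so a new storage unit is opened.

0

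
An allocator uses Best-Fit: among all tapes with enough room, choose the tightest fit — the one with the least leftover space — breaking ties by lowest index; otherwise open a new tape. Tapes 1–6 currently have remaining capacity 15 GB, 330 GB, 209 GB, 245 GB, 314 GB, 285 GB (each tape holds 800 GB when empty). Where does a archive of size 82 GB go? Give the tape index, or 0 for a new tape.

3

Tapes with room: tape 2 (330 GB), tape 3 (209 GB), tape 4 (245 GB), tape 5 (314 GB), tape 6 (285 GB).
Tightest fit is tape 3 with 209 GB free.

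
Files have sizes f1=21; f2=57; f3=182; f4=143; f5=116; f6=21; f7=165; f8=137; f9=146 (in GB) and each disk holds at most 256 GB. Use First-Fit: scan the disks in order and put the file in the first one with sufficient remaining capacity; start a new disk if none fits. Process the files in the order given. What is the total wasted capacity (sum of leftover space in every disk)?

f1 (21 GB) → disk 1 (remaining 235 GB)
f2 (57 GB) → disk 1 (remaining 178 GB)
f3 (182 GB) → disk 2 (remaining 74 GB)
f4 (143 GB) → disk 1 (remaining 35 GB)
f5 (116 GB) → disk 3 (remaining 140 GB)
f6 (21 GB) → disk 1 (remaining 14 GB)
f7 (165 GB) → disk 4 (remaining 91 GB)
f8 (137 GB) → disk 3 (remaining 3 GB)
f9 (146 GB) → disk 5 (remaining 110 GB)
5 disks × 256 GB = 1280 GB; used 988 GB; unused 292 GB.

292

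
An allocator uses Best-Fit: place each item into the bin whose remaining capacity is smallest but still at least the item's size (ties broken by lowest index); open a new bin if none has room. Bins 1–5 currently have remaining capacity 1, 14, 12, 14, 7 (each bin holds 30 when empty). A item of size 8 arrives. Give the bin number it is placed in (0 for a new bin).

3

Bins with room: bin 2 (14), bin 3 (12), bin 4 (14).
Tightest fit is bin 3 with 12 free.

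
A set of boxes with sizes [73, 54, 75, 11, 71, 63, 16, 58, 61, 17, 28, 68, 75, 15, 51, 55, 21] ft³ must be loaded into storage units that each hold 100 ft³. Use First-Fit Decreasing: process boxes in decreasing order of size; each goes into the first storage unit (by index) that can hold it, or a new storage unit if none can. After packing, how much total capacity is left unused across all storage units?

288

Sorted descending: 75, 75, 73, 71, 68, 63, 61, 58, 55, 54, 51, 28, 21, 17, 16, 15, 11.
storage unit 1: place 75 ft³, 25 ft³ left
storage unit 2: place 75 ft³, 25 ft³ left
storage unit 3: place 73 ft³, 27 ft³ left
storage unit 4: place 71 ft³, 29 ft³ left
storage unit 5: place 68 ft³, 32 ft³ left
storage unit 6: place 63 ft³, 37 ft³ left
storage unit 7: place 61 ft³, 39 ft³ left
storage unit 8: place 58 ft³, 42 ft³ left
storage unit 9: place 55 ft³, 45 ft³ left
storage unit 10: place 54 ft³, 46 ft³ left
storage unit 11: place 51 ft³, 49 ft³ left
storage unit 4: place 28 ft³, 1 ft³ left
storage unit 1: place 21 ft³, 4 ft³ left
storage unit 2: place 17 ft³, 8 ft³ left
storage unit 3: place 16 ft³, 11 ft³ left
storage unit 5: place 15 ft³, 17 ft³ left
storage unit 3: place 11 ft³, 0 ft³ left
11 storage units × 100 ft³ = 1100 ft³; used 812 ft³; unused 288 ft³.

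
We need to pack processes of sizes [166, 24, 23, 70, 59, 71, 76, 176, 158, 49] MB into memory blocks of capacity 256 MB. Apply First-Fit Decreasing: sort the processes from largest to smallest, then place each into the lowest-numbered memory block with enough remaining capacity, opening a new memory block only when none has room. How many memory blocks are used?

Sorted descending: 176, 166, 158, 76, 71, 70, 59, 49, 24, 23.
Put 176 MB in memory block 1; 80 MB remain.
Put 166 MB in memory block 2; 90 MB remain.
Put 158 MB in memory block 3; 98 MB remain.
Put 76 MB in memory block 1; 4 MB remain.
Put 71 MB in memory block 2; 19 MB remain.
Put 70 MB in memory block 3; 28 MB remain.
Put 59 MB in memory block 4; 197 MB remain.
Put 49 MB in memory block 4; 148 MB remain.
Put 24 MB in memory block 3; 4 MB remain.
Put 23 MB in memory block 4; 125 MB remain.
Final memory blocks: [176,76] [166,71] [158,70,24] [59,49,23].

4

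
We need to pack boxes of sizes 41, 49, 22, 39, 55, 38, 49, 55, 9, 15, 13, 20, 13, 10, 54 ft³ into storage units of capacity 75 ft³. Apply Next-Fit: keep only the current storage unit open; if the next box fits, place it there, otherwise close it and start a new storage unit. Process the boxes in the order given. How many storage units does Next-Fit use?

9

storage unit 1: place 41 ft³, 34 ft³ left
storage unit 2: place 49 ft³, 26 ft³ left
storage unit 2: place 22 ft³, 4 ft³ left
storage unit 3: place 39 ft³, 36 ft³ left
storage unit 4: place 55 ft³, 20 ft³ left
storage unit 5: place 38 ft³, 37 ft³ left
storage unit 6: place 49 ft³, 26 ft³ left
storage unit 7: place 55 ft³, 20 ft³ left
storage unit 7: place 9 ft³, 11 ft³ left
storage unit 8: place 15 ft³, 60 ft³ left
storage unit 8: place 13 ft³, 47 ft³ left
storage unit 8: place 20 ft³, 27 ft³ left
storage unit 8: place 13 ft³, 14 ft³ left
storage unit 8: place 10 ft³, 4 ft³ left
storage unit 9: place 54 ft³, 21 ft³ left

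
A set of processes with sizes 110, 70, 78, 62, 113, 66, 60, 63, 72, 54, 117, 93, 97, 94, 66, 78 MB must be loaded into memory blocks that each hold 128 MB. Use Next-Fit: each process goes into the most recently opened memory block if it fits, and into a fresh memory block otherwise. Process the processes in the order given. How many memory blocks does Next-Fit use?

memory block 1: place 110 MB, 18 MB left
memory block 2: place 70 MB, 58 MB left
memory block 3: place 78 MB, 50 MB left
memory block 4: place 62 MB, 66 MB left
memory block 5: place 113 MB, 15 MB left
memory block 6: place 66 MB, 62 MB left
memory block 6: place 60 MB, 2 MB left
memory block 7: place 63 MB, 65 MB left
memory block 8: place 72 MB, 56 MB left
memory block 8: place 54 MB, 2 MB left
memory block 9: place 117 MB, 11 MB left
memory block 10: place 93 MB, 35 MB left
memory block 11: place 97 MB, 31 MB left
memory block 12: place 94 MB, 34 MB left
memory block 13: place 66 MB, 62 MB left
memory block 14: place 78 MB, 50 MB left
Final memory blocks: [110] [70] [78] [62] [113] [66,60] [63] [72,54] [117] [93] [97] [94] [66] [78].

14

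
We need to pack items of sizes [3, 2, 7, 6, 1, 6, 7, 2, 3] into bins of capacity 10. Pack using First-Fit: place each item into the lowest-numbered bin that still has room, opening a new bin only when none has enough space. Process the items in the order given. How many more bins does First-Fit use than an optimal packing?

1

First-Fit: [3,2,1,2] [7,3] [6] [6] [7] → 5 bins.
Total size 37; any packing needs at least ⌈37/10⌉ = 4 bins.
An optimal packing achieves that bound: [7,3] [7,3] [6,2,2] [6,1] → 4 bins.
Excess: 5 − 4 = 1.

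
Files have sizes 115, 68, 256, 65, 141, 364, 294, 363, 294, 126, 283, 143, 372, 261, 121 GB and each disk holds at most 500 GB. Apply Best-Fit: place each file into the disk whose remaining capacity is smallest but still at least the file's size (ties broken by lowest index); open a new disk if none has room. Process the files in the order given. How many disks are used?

8 disks

115 GB → disk 1 (remaining 385 GB)
68 GB → disk 1 (remaining 317 GB)
256 GB → disk 1 (remaining 61 GB)
65 GB → disk 2 (remaining 435 GB)
141 GB → disk 2 (remaining 294 GB)
364 GB → disk 3 (remaining 136 GB)
294 GB → disk 2 (remaining 0 GB)
363 GB → disk 4 (remaining 137 GB)
294 GB → disk 5 (remaining 206 GB)
126 GB → disk 3 (remaining 10 GB)
283 GB → disk 6 (remaining 217 GB)
143 GB → disk 5 (remaining 63 GB)
372 GB → disk 7 (remaining 128 GB)
261 GB → disk 8 (remaining 239 GB)
121 GB → disk 7 (remaining 7 GB)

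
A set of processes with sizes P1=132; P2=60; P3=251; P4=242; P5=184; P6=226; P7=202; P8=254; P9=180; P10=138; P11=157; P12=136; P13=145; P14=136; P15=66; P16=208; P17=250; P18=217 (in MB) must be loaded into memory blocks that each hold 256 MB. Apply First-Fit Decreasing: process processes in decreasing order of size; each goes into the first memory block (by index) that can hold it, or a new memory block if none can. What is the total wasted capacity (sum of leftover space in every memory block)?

Sorted descending: 254, 251, 250, 242, 226, 217, 208, 202, 184, 180, 157, 145, 138, 136, 136, 132, 66, 60.
254 MB → memory block 1 (remaining 2 MB)
251 MB → memory block 2 (remaining 5 MB)
250 MB → memory block 3 (remaining 6 MB)
242 MB → memory block 4 (remaining 14 MB)
226 MB → memory block 5 (remaining 30 MB)
217 MB → memory block 6 (remaining 39 MB)
208 MB → memory block 7 (remaining 48 MB)
202 MB → memory block 8 (remaining 54 MB)
184 MB → memory block 9 (remaining 72 MB)
180 MB → memory block 10 (remaining 76 MB)
157 MB → memory block 11 (remaining 99 MB)
145 MB → memory block 12 (remaining 111 MB)
138 MB → memory block 13 (remaining 118 MB)
136 MB → memory block 14 (remaining 120 MB)
136 MB → memory block 15 (remaining 120 MB)
132 MB → memory block 16 (remaining 124 MB)
66 MB → memory block 9 (remaining 6 MB)
60 MB → memory block 10 (remaining 16 MB)
16 memory blocks × 256 MB = 4096 MB; used 3184 MB; unused 912 MB.

912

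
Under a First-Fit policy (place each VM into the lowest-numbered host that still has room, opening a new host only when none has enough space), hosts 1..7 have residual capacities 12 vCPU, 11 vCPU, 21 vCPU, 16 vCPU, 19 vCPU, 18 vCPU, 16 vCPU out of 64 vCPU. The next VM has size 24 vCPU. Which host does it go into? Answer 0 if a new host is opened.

0

No host has ≥ 24 vCPU free, so a new host is opened.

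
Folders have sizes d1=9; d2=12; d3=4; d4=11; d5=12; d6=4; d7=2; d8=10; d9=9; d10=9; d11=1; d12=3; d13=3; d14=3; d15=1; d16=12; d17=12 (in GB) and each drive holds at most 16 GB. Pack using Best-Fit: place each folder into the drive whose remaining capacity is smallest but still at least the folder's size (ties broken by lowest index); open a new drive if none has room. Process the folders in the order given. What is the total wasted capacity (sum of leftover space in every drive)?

27

drive 1: place d1 (9 GB), 7 GB left
drive 2: place d2 (12 GB), 4 GB left
drive 2: place d3 (4 GB), 0 GB left
drive 3: place d4 (11 GB), 5 GB left
drive 4: place d5 (12 GB), 4 GB left
drive 4: place d6 (4 GB), 0 GB left
drive 3: place d7 (2 GB), 3 GB left
drive 5: place d8 (10 GB), 6 GB left
drive 6: place d9 (9 GB), 7 GB left
drive 7: place d10 (9 GB), 7 GB left
drive 3: place d11 (1 GB), 2 GB left
drive 5: place d12 (3 GB), 3 GB left
drive 5: place d13 (3 GB), 0 GB left
drive 1: place d14 (3 GB), 4 GB left
drive 3: place d15 (1 GB), 1 GB left
drive 8: place d16 (12 GB), 4 GB left
drive 9: place d17 (12 GB), 4 GB left
9 drives × 16 GB = 144 GB; used 117 GB; unused 27 GB.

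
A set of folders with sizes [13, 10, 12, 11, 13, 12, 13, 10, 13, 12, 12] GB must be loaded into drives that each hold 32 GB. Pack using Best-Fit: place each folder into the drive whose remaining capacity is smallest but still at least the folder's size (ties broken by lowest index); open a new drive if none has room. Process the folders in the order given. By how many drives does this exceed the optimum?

Best-Fit: [13,10] [12,11] [13,12] [13,10] [13,12] [12] → 6 drives.
Total size 131 GB; any packing needs at least ⌈131/32⌉ = 5 drives.
An optimal packing achieves that bound: [13,13] [13,13] [12,12] [12,12] [11,10,10] → 5 drives.
Excess: 6 − 5 = 1.

1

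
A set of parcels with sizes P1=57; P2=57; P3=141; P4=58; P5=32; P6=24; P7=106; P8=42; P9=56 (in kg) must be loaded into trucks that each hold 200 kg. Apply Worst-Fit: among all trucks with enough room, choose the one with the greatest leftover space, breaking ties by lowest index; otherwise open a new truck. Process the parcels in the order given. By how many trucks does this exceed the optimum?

Worst-Fit: [57,57,58,24] [141,32] [106,42] [56] → 4 trucks.
Total size 573 kg; any packing needs at least ⌈573/200⌉ = 3 trucks.
An optimal packing achieves that bound: [141,58] [106,57,32] [57,56,42,24] → 3 trucks.
Excess: 4 − 3 = 1.

1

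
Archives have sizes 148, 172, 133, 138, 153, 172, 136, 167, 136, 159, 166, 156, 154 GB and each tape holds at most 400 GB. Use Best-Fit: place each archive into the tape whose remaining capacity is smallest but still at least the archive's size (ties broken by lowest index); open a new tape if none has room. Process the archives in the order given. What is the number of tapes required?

7

tape 1: place 148 GB, 252 GB left
tape 1: place 172 GB, 80 GB left
tape 2: place 133 GB, 267 GB left
tape 2: place 138 GB, 129 GB left
tape 3: place 153 GB, 247 GB left
tape 3: place 172 GB, 75 GB left
tape 4: place 136 GB, 264 GB left
tape 4: place 167 GB, 97 GB left
tape 5: place 136 GB, 264 GB left
tape 5: place 159 GB, 105 GB left
tape 6: place 166 GB, 234 GB left
tape 6: place 156 GB, 78 GB left
tape 7: place 154 GB, 246 GB left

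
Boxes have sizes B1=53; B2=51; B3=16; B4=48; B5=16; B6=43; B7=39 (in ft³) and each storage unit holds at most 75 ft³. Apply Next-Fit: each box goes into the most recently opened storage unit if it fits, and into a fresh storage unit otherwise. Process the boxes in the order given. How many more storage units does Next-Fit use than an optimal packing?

Next-Fit: [53] [51,16] [48,16] [43] [39] → 5 storage units.
5 boxes exceed 37.5 ft³ (half the capacity), and no two of those can share a storage unit, so at least 5 storage units are needed.
So 5 is already optimal.

0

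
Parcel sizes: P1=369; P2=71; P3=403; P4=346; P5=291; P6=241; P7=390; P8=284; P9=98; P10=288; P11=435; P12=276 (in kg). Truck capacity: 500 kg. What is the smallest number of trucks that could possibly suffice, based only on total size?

7 trucks

Total size = 369 + 71 + 403 + 346 + 291 + 241 + 390 + 284 + 98 + 288 + 435 + 276 = 3492 kg.
⌈3492 / 500⌉ = 7.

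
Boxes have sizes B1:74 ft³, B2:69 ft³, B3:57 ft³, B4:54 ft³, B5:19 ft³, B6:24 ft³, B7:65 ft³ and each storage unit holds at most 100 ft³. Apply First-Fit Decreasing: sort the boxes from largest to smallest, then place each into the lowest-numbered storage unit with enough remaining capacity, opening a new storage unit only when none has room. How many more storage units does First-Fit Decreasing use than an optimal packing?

0

First-Fit Decreasing: [74,24] [69,19] [65] [57] [54] → 5 storage units.
5 boxes exceed 50 ft³ (half the capacity), and no two of those can share a storage unit, so at least 5 storage units are needed.
So 5 is already optimal.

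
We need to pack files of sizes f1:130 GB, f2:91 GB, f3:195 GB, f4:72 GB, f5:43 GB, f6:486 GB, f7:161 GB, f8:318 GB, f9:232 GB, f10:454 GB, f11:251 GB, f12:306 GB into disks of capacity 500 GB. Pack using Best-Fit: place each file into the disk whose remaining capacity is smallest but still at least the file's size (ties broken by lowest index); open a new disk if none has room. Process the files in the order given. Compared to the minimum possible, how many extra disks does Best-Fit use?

Best-Fit: [130,91,195,72] [43,161,232] [486] [318] [454] [251] [306] → 7 disks.
Total size 2739 GB; any packing needs at least ⌈2739/500⌉ = 6 disks.
An optimal packing achieves that bound: [486] [454,43] [318,161] [306,130] [251,232] [195,91,72] → 6 disks.
Excess: 7 − 6 = 1.

1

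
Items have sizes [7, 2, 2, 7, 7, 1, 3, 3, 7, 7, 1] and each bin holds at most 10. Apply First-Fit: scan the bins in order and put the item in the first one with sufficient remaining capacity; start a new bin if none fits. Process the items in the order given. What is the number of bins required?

Put 7 in bin 1; 3 remain.
Put 2 in bin 1; 1 remain.
Put 2 in bin 2; 8 remain.
Put 7 in bin 2; 1 remain.
Put 7 in bin 3; 3 remain.
Put 1 in bin 1; 0 remain.
Put 3 in bin 3; 0 remain.
Put 3 in bin 4; 7 remain.
Put 7 in bin 4; 0 remain.
Put 7 in bin 5; 3 remain.
Put 1 in bin 2; 0 remain.

5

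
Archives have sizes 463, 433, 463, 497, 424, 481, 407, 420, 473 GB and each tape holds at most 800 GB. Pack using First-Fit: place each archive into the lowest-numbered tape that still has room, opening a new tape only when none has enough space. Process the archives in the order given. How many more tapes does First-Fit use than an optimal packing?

First-Fit: [463] [433] [463] [497] [424] [481] [407] [420] [473] → 9 tapes.
9 archives exceed 400 GB (half the capacity), and no two of those can share a tape, so at least 9 tapes are needed.
So 9 is already optimal.

0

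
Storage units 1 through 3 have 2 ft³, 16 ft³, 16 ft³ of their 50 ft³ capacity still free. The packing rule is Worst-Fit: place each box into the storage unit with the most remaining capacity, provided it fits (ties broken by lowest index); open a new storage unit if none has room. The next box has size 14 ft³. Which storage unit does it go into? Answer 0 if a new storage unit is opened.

Storage units with room: storage unit 2 (16 ft³), storage unit 3 (16 ft³).
Most room is storage unit 2 with 16 ft³ free.

2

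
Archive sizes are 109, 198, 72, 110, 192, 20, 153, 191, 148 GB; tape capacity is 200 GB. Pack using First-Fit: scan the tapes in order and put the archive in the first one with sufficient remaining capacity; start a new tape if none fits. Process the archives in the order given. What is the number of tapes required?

7 tapes

Put 109 GB in tape 1; 91 GB remain.
Put 198 GB in tape 2; 2 GB remain.
Put 72 GB in tape 1; 19 GB remain.
Put 110 GB in tape 3; 90 GB remain.
Put 192 GB in tape 4; 8 GB remain.
Put 20 GB in tape 3; 70 GB remain.
Put 153 GB in tape 5; 47 GB remain.
Put 191 GB in tape 6; 9 GB remain.
Put 148 GB in tape 7; 52 GB remain.
Final tapes: [109,72] [198] [110,20] [192] [153] [191] [148].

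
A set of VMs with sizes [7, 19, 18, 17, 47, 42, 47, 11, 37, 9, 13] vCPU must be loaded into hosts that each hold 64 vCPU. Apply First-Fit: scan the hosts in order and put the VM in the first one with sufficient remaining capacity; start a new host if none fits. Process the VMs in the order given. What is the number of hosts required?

7 vCPU → host 1 (remaining 57 vCPU)
19 vCPU → host 1 (remaining 38 vCPU)
18 vCPU → host 1 (remaining 20 vCPU)
17 vCPU → host 1 (remaining 3 vCPU)
47 vCPU → host 2 (remaining 17 vCPU)
42 vCPU → host 3 (remaining 22 vCPU)
47 vCPU → host 4 (remaining 17 vCPU)
11 vCPU → host 2 (remaining 6 vCPU)
37 vCPU → host 5 (remaining 27 vCPU)
9 vCPU → host 3 (remaining 13 vCPU)
13 vCPU → host 3 (remaining 0 vCPU)
Final hosts: [7,19,18,17] [47,11] [42,9,13] [47] [37].

5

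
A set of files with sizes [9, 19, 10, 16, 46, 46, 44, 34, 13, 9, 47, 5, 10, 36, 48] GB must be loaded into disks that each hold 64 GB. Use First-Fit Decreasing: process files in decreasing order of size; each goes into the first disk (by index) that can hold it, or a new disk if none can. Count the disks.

Sorted descending: 48, 47, 46, 46, 44, 36, 34, 19, 16, 13, 10, 10, 9, 9, 5.
disk 1: place 48 GB, 16 GB left
disk 2: place 47 GB, 17 GB left
disk 3: place 46 GB, 18 GB left
disk 4: place 46 GB, 18 GB left
disk 5: place 44 GB, 20 GB left
disk 6: place 36 GB, 28 GB left
disk 7: place 34 GB, 30 GB left
disk 5: place 19 GB, 1 GB left
disk 1: place 16 GB, 0 GB left
disk 2: place 13 GB, 4 GB left
disk 3: place 10 GB, 8 GB left
disk 4: place 10 GB, 8 GB left
disk 6: place 9 GB, 19 GB left
disk 6: place 9 GB, 10 GB left
disk 3: place 5 GB, 3 GB left
Final disks: [48,16] [47,13] [46,10,5] [46,10] [44,19] [36,9,9] [34].

7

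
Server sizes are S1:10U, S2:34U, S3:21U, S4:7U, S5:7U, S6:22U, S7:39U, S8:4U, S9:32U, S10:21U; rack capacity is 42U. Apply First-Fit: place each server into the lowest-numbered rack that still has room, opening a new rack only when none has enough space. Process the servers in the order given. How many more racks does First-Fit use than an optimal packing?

First-Fit: [10,21,7,4] [34,7] [22] [39] [32] [21] → 6 racks.
Total size 197U; any packing needs at least ⌈197/42⌉ = 5 racks.
An optimal packing achieves that bound: [39] [34,7] [32,10] [22,7,4] [21,21] → 5 racks.
Excess: 6 − 5 = 1.

1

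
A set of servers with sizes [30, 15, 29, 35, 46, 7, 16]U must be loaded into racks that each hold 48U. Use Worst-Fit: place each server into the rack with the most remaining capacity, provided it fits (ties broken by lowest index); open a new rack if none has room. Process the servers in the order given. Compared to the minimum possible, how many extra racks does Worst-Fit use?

Worst-Fit: [30,15] [29,7] [35] [46] [16] → 5 racks.
Total size 178U; any packing needs at least ⌈178/48⌉ = 4 racks.
An optimal packing achieves that bound: [46] [35,7] [30,16] [29,15] → 4 racks.
Excess: 5 − 4 = 1.

1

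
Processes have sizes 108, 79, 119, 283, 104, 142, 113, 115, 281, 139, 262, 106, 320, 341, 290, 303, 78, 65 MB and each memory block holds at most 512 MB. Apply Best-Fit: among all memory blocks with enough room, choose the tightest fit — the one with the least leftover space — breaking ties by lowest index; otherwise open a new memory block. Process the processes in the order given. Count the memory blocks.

108 MB → memory block 1 (remaining 404 MB)
79 MB → memory block 1 (remaining 325 MB)
119 MB → memory block 1 (remaining 206 MB)
283 MB → memory block 2 (remaining 229 MB)
104 MB → memory block 1 (remaining 102 MB)
142 MB → memory block 2 (remaining 87 MB)
113 MB → memory block 3 (remaining 399 MB)
115 MB → memory block 3 (remaining 284 MB)
281 MB → memory block 3 (remaining 3 MB)
139 MB → memory block 4 (remaining 373 MB)
262 MB → memory block 4 (remaining 111 MB)
106 MB → memory block 4 (remaining 5 MB)
320 MB → memory block 5 (remaining 192 MB)
341 MB → memory block 6 (remaining 171 MB)
290 MB → memory block 7 (remaining 222 MB)
303 MB → memory block 8 (remaining 209 MB)
78 MB → memory block 2 (remaining 9 MB)
65 MB → memory block 1 (remaining 37 MB)
Final memory blocks: [108,79,119,104,65] [283,142,78] [113,115,281] [139,262,106] [320] [341] [290] [303].

8 memory blocks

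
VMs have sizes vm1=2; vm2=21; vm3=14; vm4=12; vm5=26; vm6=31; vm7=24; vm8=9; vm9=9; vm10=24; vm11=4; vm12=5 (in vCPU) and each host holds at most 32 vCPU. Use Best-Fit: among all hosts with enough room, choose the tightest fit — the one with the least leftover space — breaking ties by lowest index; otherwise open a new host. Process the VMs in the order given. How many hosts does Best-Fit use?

vm1 (2 vCPU) → host 1 (remaining 30 vCPU)
vm2 (21 vCPU) → host 1 (remaining 9 vCPU)
vm3 (14 vCPU) → host 2 (remaining 18 vCPU)
vm4 (12 vCPU) → host 2 (remaining 6 vCPU)
vm5 (26 vCPU) → host 3 (remaining 6 vCPU)
vm6 (31 vCPU) → host 4 (remaining 1 vCPU)
vm7 (24 vCPU) → host 5 (remaining 8 vCPU)
vm8 (9 vCPU) → host 1 (remaining 0 vCPU)
vm9 (9 vCPU) → host 6 (remaining 23 vCPU)
vm10 (24 vCPU) → host 7 (remaining 8 vCPU)
vm11 (4 vCPU) → host 2 (remaining 2 vCPU)
vm12 (5 vCPU) → host 3 (remaining 1 vCPU)

7 hosts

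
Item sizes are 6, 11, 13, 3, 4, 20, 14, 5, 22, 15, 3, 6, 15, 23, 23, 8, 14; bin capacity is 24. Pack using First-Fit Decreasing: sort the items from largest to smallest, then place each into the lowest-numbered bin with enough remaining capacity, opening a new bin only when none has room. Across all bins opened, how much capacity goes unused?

Sorted descending: 23, 23, 22, 20, 15, 15, 14, 14, 13, 11, 8, 6, 6, 5, 4, 3, 3.
bin 1: place 23, 1 left
bin 2: place 23, 1 left
bin 3: place 22, 2 left
bin 4: place 20, 4 left
bin 5: place 15, 9 left
bin 6: place 15, 9 left
bin 7: place 14, 10 left
bin 8: place 14, 10 left
bin 9: place 13, 11 left
bin 9: place 11, 0 left
bin 5: place 8, 1 left
bin 6: place 6, 3 left
bin 7: place 6, 4 left
bin 8: place 5, 5 left
bin 4: place 4, 0 left
bin 6: place 3, 0 left
bin 7: place 3, 1 left
9 bins × 24 = 216; used 205; unused 11.

11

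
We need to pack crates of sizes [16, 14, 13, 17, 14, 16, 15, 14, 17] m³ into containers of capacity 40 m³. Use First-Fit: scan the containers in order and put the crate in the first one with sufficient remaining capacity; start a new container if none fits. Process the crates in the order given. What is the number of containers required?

Put 16 m³ in container 1; 24 m³ remain.
Put 14 m³ in container 1; 10 m³ remain.
Put 13 m³ in container 2; 27 m³ remain.
Put 17 m³ in container 2; 10 m³ remain.
Put 14 m³ in container 3; 26 m³ remain.
Put 16 m³ in container 3; 10 m³ remain.
Put 15 m³ in container 4; 25 m³ remain.
Put 14 m³ in container 4; 11 m³ remain.
Put 17 m³ in container 5; 23 m³ remain.

5 containers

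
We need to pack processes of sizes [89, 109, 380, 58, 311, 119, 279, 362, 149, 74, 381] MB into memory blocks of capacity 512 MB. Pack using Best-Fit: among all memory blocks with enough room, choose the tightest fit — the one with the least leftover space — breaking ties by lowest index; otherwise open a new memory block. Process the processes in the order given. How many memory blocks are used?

5

Put 89 MB in memory block 1; 423 MB remain.
Put 109 MB in memory block 1; 314 MB remain.
Put 380 MB in memory block 2; 132 MB remain.
Put 58 MB in memory block 2; 74 MB remain.
Put 311 MB in memory block 1; 3 MB remain.
Put 119 MB in memory block 3; 393 MB remain.
Put 279 MB in memory block 3; 114 MB remain.
Put 362 MB in memory block 4; 150 MB remain.
Put 149 MB in memory block 4; 1 MB remain.
Put 74 MB in memory block 2; 0 MB remain.
Put 381 MB in memory block 5; 131 MB remain.
Final memory blocks: [89,109,311] [380,58,74] [119,279] [362,149] [381].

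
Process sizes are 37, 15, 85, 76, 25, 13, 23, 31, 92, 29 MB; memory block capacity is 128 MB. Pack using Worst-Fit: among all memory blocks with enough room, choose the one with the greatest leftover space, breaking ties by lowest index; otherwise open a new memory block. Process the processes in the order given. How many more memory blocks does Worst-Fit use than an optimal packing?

Worst-Fit: [37,15,76] [85,25,13] [23,31,29] [92] → 4 memory blocks.
Total size 426 MB; any packing needs at least ⌈426/128⌉ = 4 memory blocks.
So 4 is already optimal.

0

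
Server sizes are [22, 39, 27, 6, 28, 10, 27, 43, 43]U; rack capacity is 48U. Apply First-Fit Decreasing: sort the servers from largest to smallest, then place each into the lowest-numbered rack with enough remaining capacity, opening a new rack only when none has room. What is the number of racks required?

7 racks

Sorted descending: 43, 43, 39, 28, 27, 27, 22, 10, 6.
43U → rack 1 (remaining 5U)
43U → rack 2 (remaining 5U)
39U → rack 3 (remaining 9U)
28U → rack 4 (remaining 20U)
27U → rack 5 (remaining 21U)
27U → rack 6 (remaining 21U)
22U → rack 7 (remaining 26U)
10U → rack 4 (remaining 10U)
6U → rack 3 (remaining 3U)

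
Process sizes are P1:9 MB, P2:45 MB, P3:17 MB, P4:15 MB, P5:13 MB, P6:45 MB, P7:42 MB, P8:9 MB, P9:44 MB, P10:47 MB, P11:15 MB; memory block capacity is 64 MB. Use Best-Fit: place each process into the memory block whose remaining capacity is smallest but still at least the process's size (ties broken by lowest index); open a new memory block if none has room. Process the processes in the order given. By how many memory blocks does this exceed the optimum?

Best-Fit: [9,45,9] [17,15,13] [45] [42] [44] [47,15] → 6 memory blocks.
Total size 301 MB; any packing needs at least ⌈301/64⌉ = 5 memory blocks.
An optimal packing achieves that bound: [47,17] [45,15] [45,15] [44,13] [42,9,9] → 5 memory blocks.
Excess: 6 − 5 = 1.

1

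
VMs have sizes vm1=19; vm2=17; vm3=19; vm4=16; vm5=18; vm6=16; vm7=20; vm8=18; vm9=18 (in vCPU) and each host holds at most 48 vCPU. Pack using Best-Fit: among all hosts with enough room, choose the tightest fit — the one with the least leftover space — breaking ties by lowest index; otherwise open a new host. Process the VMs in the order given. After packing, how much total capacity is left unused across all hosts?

Put vm1 (19 vCPU) in host 1; 29 vCPU remain.
Put vm2 (17 vCPU) in host 1; 12 vCPU remain.
Put vm3 (19 vCPU) in host 2; 29 vCPU remain.
Put vm4 (16 vCPU) in host 2; 13 vCPU remain.
Put vm5 (18 vCPU) in host 3; 30 vCPU remain.
Put vm6 (16 vCPU) in host 3; 14 vCPU remain.
Put vm7 (20 vCPU) in host 4; 28 vCPU remain.
Put vm8 (18 vCPU) in host 4; 10 vCPU remain.
Put vm9 (18 vCPU) in host 5; 30 vCPU remain.
5 hosts × 48 vCPU = 240 vCPU; used 161 vCPU; unused 79 vCPU.

79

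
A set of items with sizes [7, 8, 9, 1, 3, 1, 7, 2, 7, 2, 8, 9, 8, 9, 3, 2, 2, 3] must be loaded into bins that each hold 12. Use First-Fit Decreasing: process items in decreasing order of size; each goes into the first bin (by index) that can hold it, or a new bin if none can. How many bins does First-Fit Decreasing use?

Sorted descending: 9, 9, 9, 8, 8, 8, 7, 7, 7, 3, 3, 3, 2, 2, 2, 2, 1, 1.
Put 9 in bin 1; 3 remain.
Put 9 in bin 2; 3 remain.
Put 9 in bin 3; 3 remain.
Put 8 in bin 4; 4 remain.
Put 8 in bin 5; 4 remain.
Put 8 in bin 6; 4 remain.
Put 7 in bin 7; 5 remain.
Put 7 in bin 8; 5 remain.
Put 7 in bin 9; 5 remain.
Put 3 in bin 1; 0 remain.
Put 3 in bin 2; 0 remain.
Put 3 in bin 3; 0 remain.
Put 2 in bin 4; 2 remain.
Put 2 in bin 4; 0 remain.
Put 2 in bin 5; 2 remain.
Put 2 in bin 5; 0 remain.
Put 1 in bin 6; 3 remain.
Put 1 in bin 6; 2 remain.
Final bins: [9,3] [9,3] [9,3] [8,2,2] [8,2,2] [8,1,1] [7] [7] [7].

9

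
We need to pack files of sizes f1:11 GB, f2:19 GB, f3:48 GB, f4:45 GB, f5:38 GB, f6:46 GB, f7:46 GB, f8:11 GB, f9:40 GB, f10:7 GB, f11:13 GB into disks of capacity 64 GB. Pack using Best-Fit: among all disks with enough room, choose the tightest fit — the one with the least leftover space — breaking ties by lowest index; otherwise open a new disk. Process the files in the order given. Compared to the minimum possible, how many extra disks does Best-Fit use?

1

Best-Fit: [11,19] [48,11] [45] [38] [46,7] [46,13] [40] → 7 disks.
Total size 324 GB; any packing needs at least ⌈324/64⌉ = 6 disks.
An optimal packing achieves that bound: [48,13] [46,11,7] [46,11] [45,19] [40] [38] → 6 disks.
Excess: 7 − 6 = 1.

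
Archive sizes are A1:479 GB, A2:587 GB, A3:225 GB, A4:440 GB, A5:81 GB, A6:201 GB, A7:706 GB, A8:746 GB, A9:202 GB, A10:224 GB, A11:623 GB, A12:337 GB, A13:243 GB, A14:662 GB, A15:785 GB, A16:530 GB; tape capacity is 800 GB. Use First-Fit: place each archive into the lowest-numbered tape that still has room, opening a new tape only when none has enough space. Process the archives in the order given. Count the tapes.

tape 1: place A1 (479 GB), 321 GB left
tape 2: place A2 (587 GB), 213 GB left
tape 1: place A3 (225 GB), 96 GB left
tape 3: place A4 (440 GB), 360 GB left
tape 1: place A5 (81 GB), 15 GB left
tape 2: place A6 (201 GB), 12 GB left
tape 4: place A7 (706 GB), 94 GB left
tape 5: place A8 (746 GB), 54 GB left
tape 3: place A9 (202 GB), 158 GB left
tape 6: place A10 (224 GB), 576 GB left
tape 7: place A11 (623 GB), 177 GB left
tape 6: place A12 (337 GB), 239 GB left
tape 8: place A13 (243 GB), 557 GB left
tape 9: place A14 (662 GB), 138 GB left
tape 10: place A15 (785 GB), 15 GB left
tape 8: place A16 (530 GB), 27 GB left
Final tapes: [479,225,81] [587,201] [440,202] [706] [746] [224,337] [623] [243,530] [662] [785].

10 tapes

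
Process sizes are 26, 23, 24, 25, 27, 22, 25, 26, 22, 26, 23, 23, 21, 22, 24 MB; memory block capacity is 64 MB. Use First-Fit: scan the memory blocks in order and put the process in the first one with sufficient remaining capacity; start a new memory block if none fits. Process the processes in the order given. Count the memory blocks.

Put 26 MB in memory block 1; 38 MB remain.
Put 23 MB in memory block 1; 15 MB remain.
Put 24 MB in memory block 2; 40 MB remain.
Put 25 MB in memory block 2; 15 MB remain.
Put 27 MB in memory block 3; 37 MB remain.
Put 22 MB in memory block 3; 15 MB remain.
Put 25 MB in memory block 4; 39 MB remain.
Put 26 MB in memory block 4; 13 MB remain.
Put 22 MB in memory block 5; 42 MB remain.
Put 26 MB in memory block 5; 16 MB remain.
Put 23 MB in memory block 6; 41 MB remain.
Put 23 MB in memory block 6; 18 MB remain.
Put 21 MB in memory block 7; 43 MB remain.
Put 22 MB in memory block 7; 21 MB remain.
Put 24 MB in memory block 8; 40 MB remain.
Final memory blocks: [26,23] [24,25] [27,22] [25,26] [22,26] [23,23] [21,22] [24].

8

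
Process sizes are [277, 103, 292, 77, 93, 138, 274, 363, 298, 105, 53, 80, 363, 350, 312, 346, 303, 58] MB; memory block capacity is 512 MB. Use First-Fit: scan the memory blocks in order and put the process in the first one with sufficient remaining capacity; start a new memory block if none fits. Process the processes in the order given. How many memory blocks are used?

10

memory block 1: place 277 MB, 235 MB left
memory block 1: place 103 MB, 132 MB left
memory block 2: place 292 MB, 220 MB left
memory block 1: place 77 MB, 55 MB left
memory block 2: place 93 MB, 127 MB left
memory block 3: place 138 MB, 374 MB left
memory block 3: place 274 MB, 100 MB left
memory block 4: place 363 MB, 149 MB left
memory block 5: place 298 MB, 214 MB left
memory block 2: place 105 MB, 22 MB left
memory block 1: place 53 MB, 2 MB left
memory block 3: place 80 MB, 20 MB left
memory block 6: place 363 MB, 149 MB left
memory block 7: place 350 MB, 162 MB left
memory block 8: place 312 MB, 200 MB left
memory block 9: place 346 MB, 166 MB left
memory block 10: place 303 MB, 209 MB left
memory block 4: place 58 MB, 91 MB left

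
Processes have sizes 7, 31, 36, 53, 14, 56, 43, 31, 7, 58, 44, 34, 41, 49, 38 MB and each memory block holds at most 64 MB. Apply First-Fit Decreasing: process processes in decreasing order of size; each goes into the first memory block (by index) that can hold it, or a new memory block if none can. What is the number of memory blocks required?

Sorted descending: 58, 56, 53, 49, 44, 43, 41, 38, 36, 34, 31, 31, 14, 7, 7.
memory block 1: place 58 MB, 6 MB left
memory block 2: place 56 MB, 8 MB left
memory block 3: place 53 MB, 11 MB left
memory block 4: place 49 MB, 15 MB left
memory block 5: place 44 MB, 20 MB left
memory block 6: place 43 MB, 21 MB left
memory block 7: place 41 MB, 23 MB left
memory block 8: place 38 MB, 26 MB left
memory block 9: place 36 MB, 28 MB left
memory block 10: place 34 MB, 30 MB left
memory block 11: place 31 MB, 33 MB left
memory block 11: place 31 MB, 2 MB left
memory block 4: place 14 MB, 1 MB left
memory block 2: place 7 MB, 1 MB left
memory block 3: place 7 MB, 4 MB left
Final memory blocks: [58] [56,7] [53,7] [49,14] [44] [43] [41] [38] [36] [34] [31,31].

11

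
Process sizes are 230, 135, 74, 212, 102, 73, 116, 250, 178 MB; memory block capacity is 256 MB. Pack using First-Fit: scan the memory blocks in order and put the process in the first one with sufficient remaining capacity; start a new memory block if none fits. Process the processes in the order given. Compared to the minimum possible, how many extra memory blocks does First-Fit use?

First-Fit: [230] [135,74] [212] [102,73] [116] [250] [178] → 7 memory blocks.
Total size 1370 MB; any packing needs at least ⌈1370/256⌉ = 6 memory blocks.
An optimal packing achieves that bound: [250] [230] [212] [178,74] [135,116] [102,73] → 6 memory blocks.
Excess: 7 − 6 = 1.

1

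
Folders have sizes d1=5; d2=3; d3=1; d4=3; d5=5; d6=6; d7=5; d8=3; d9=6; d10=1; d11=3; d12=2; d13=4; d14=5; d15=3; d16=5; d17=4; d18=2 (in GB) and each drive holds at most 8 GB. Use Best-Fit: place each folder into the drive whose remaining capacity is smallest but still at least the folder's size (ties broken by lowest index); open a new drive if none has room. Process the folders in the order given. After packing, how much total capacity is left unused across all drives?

6

drive 1: place d1 (5 GB), 3 GB left
drive 1: place d2 (3 GB), 0 GB left
drive 2: place d3 (1 GB), 7 GB left
drive 2: place d4 (3 GB), 4 GB left
drive 3: place d5 (5 GB), 3 GB left
drive 4: place d6 (6 GB), 2 GB left
drive 5: place d7 (5 GB), 3 GB left
drive 3: place d8 (3 GB), 0 GB left
drive 6: place d9 (6 GB), 2 GB left
drive 4: place d10 (1 GB), 1 GB left
drive 5: place d11 (3 GB), 0 GB left
drive 6: place d12 (2 GB), 0 GB left
drive 2: place d13 (4 GB), 0 GB left
drive 7: place d14 (5 GB), 3 GB left
drive 7: place d15 (3 GB), 0 GB left
drive 8: place d16 (5 GB), 3 GB left
drive 9: place d17 (4 GB), 4 GB left
drive 8: place d18 (2 GB), 1 GB left
9 drives × 8 GB = 72 GB; used 66 GB; unused 6 GB.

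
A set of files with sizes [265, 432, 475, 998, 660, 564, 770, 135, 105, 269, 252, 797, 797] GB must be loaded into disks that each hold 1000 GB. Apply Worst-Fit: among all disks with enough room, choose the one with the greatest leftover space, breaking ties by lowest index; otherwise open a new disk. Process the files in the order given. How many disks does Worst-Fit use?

8 disks

Put 265 GB in disk 1; 735 GB remain.
Put 432 GB in disk 1; 303 GB remain.
Put 475 GB in disk 2; 525 GB remain.
Put 998 GB in disk 3; 2 GB remain.
Put 660 GB in disk 4; 340 GB remain.
Put 564 GB in disk 5; 436 GB remain.
Put 770 GB in disk 6; 230 GB remain.
Put 135 GB in disk 2; 390 GB remain.
Put 105 GB in disk 5; 331 GB remain.
Put 269 GB in disk 2; 121 GB remain.
Put 252 GB in disk 4; 88 GB remain.
Put 797 GB in disk 7; 203 GB remain.
Put 797 GB in disk 8; 203 GB remain.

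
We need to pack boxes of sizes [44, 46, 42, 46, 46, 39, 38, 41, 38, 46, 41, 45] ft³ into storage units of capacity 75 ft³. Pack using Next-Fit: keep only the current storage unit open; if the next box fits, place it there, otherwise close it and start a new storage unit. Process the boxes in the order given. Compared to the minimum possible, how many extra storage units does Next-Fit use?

0

Next-Fit: [44] [46] [42] [46] [46] [39] [38] [41] [38] [46] [41] [45] → 12 storage units.
12 boxes exceed 37.5 ft³ (half the capacity), and no two of those can share a storage unit, so at least 12 storage units are needed.
So 12 is already optimal.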